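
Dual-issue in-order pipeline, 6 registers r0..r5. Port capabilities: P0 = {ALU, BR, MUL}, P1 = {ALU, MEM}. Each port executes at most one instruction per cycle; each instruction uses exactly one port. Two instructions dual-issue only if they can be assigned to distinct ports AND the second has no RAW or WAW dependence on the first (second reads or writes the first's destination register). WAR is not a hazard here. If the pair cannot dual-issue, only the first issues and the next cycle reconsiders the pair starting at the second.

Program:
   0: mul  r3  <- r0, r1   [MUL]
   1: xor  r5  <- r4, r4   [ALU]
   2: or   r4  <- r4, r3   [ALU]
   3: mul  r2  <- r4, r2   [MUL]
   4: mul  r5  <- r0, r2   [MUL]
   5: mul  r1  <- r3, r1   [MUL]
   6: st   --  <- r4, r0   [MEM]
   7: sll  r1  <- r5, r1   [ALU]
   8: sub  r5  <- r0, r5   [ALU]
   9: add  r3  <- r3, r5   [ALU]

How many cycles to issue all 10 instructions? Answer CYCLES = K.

#0 head=0: mul+xor i0&i1 2-wide
#1 head=2: or i2 RAW r4
#2 head=3: mul i3 no-port MUL/MUL
#3 head=4: mul i4 no-port MUL/MUL
#4 head=5: mul+st i5&i6 2-wide
#5 head=7: sll+sub i7&i8 2-wide
#6 head=9: add i9 tail

CYCLES = 7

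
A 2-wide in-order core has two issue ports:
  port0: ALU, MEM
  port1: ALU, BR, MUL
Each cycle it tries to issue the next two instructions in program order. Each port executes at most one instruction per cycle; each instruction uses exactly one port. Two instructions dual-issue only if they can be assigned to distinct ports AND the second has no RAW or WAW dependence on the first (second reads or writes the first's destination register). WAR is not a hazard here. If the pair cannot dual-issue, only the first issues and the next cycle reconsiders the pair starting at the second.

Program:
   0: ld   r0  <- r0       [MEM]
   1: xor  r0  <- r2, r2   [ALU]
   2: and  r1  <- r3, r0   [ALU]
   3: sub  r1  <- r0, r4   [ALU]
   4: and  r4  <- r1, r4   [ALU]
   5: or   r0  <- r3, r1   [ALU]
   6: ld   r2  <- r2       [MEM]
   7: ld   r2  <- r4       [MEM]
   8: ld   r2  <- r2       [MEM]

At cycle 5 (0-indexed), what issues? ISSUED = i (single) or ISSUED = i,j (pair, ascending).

t=0 i0:ld ; WAW r0
t=1 i1:xor ; RAW r0
t=2 i2:and ; WAW r1
t=3 i3:sub ; RAW r1
t=4 i4&i5:and+or ; 2-wide
t=5 i6:ld ; no-port MEM/MEM
t=6 i7:ld ; no-port MEM/MEM
t=7 i8:ld ; tail

ISSUED = 6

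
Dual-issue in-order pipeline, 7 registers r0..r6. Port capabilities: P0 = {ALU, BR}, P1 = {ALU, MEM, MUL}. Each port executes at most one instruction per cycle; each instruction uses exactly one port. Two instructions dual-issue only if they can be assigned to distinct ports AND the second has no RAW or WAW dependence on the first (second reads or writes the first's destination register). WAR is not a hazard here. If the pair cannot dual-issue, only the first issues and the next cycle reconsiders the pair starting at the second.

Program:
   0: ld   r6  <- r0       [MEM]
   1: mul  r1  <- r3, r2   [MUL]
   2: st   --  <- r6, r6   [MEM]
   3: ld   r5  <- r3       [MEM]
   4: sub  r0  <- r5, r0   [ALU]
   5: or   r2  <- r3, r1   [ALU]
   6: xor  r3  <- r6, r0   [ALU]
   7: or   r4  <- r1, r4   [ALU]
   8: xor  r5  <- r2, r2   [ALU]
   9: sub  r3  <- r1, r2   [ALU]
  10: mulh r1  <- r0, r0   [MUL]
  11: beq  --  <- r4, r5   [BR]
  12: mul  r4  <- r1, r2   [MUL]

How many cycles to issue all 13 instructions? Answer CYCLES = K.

CYCLES = 9

t=0 i0:ld ; no-port MEM/MUL
t=1 i1:mul ; no-port MUL/MEM
t=2 i2:st ; no-port MEM/MEM
t=3 i3:ld ; RAW r5
t=4 i4&i5:sub/or ; 2-wide
t=5 i6&i7:xor/or ; 2-wide
t=6 i8&i9:xor/sub ; 2-wide
t=7 i10&i11:mulh/beq ; 2-wide
t=8 i12:mul ; tail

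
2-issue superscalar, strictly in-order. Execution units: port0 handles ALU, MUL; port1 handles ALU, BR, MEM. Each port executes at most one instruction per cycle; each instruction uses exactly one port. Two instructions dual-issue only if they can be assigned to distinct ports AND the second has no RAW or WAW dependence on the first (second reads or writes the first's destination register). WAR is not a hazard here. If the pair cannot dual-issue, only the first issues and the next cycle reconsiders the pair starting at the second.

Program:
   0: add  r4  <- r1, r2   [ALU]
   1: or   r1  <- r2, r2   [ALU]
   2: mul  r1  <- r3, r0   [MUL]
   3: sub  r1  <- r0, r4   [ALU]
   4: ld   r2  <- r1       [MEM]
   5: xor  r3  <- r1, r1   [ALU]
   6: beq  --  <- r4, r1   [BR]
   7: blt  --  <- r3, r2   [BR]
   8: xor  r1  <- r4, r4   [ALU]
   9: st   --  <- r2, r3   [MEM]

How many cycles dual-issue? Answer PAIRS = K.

PAIRS = 3

t=0 i0,i1:add.ALU/or.ALU ; pair
t=1 i2:mul.MUL ; WAW r1
t=2 i3:sub.ALU ; RAW r1
t=3 i4,i5:ld.MEM/xor.ALU ; pair
t=4 i6:beq.BR ; no-port BR/BR
t=5 i7,i8:blt.BR/xor.ALU ; pair
t=6 i9:st.MEM ; tail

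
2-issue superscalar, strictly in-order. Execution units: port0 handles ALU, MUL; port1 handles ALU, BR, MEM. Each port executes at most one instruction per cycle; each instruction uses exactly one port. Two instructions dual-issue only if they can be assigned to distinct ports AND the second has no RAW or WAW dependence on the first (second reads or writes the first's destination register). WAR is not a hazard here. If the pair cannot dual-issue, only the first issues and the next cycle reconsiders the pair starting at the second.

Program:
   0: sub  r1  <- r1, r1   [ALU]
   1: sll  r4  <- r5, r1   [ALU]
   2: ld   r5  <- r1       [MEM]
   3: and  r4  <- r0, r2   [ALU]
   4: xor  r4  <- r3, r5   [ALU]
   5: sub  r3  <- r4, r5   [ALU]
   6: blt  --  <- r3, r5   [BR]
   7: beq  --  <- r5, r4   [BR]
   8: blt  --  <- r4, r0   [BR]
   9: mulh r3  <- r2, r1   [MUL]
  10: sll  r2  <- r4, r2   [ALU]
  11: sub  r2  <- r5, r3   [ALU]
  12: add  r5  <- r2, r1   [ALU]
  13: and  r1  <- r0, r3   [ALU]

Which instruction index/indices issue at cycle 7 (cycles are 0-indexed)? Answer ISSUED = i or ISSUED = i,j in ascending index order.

ISSUED = 8,9

0. sub.ALU @i0  | RAW r1
1. sll.ALU;ld.MEM @i1&i2  | dual
2. and.ALU @i3  | WAW r4
3. xor.ALU @i4  | RAW r4
4. sub.ALU @i5  | RAW r3
5. blt.BR @i6  | no-port BR/BR
6. beq.BR @i7  | no-port BR/BR
7. blt.BR;mulh.MUL @i8&i9  | dual
8. sll.ALU @i10  | WAW r2
9. sub.ALU @i11  | RAW r2
10. add.ALU;and.ALU @i12&i13  | dual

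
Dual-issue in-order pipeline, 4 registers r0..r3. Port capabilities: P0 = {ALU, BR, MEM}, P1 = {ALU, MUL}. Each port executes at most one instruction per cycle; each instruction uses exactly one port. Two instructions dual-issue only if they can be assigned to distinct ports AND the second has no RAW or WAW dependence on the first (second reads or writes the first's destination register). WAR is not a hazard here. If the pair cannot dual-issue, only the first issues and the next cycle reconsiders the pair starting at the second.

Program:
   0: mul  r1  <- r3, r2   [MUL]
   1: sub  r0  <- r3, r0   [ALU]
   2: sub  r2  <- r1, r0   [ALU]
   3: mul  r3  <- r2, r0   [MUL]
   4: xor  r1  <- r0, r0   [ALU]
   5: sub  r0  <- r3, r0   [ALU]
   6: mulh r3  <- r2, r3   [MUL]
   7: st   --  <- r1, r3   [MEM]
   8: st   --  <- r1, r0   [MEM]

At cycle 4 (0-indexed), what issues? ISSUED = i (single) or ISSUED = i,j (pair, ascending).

[0] i0/i1  mul.MUL;sub.ALU  -- pair
[1] i2  sub.ALU  -- RAW r2
[2] i3/i4  mul.MUL;xor.ALU  -- pair
[3] i5/i6  sub.ALU;mulh.MUL  -- pair
[4] i7  st.MEM  -- no-port MEM/MEM
[5] i8  st.MEM  -- tail

ISSUED = 7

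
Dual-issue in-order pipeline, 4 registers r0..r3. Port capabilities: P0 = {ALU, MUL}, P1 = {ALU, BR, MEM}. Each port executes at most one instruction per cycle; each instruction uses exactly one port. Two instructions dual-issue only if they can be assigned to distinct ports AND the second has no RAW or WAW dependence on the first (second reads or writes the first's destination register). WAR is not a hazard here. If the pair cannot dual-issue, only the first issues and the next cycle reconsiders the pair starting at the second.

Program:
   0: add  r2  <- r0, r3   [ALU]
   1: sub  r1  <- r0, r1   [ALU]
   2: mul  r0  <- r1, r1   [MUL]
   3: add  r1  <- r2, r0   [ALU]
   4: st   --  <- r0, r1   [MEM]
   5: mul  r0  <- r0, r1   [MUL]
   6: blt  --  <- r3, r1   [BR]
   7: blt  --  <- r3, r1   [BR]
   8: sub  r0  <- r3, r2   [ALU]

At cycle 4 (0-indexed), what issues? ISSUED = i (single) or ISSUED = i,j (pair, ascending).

ISSUED = 6

[0] i0&i1  add.ALU/sub.ALU  -- 2-wide
[1] i2  mul.MUL  -- RAW r0
[2] i3  add.ALU  -- RAW r1
[3] i4&i5  st.MEM/mul.MUL  -- 2-wide
[4] i6  blt.BR  -- no-port BR/BR
[5] i7&i8  blt.BR/sub.ALU  -- 2-wide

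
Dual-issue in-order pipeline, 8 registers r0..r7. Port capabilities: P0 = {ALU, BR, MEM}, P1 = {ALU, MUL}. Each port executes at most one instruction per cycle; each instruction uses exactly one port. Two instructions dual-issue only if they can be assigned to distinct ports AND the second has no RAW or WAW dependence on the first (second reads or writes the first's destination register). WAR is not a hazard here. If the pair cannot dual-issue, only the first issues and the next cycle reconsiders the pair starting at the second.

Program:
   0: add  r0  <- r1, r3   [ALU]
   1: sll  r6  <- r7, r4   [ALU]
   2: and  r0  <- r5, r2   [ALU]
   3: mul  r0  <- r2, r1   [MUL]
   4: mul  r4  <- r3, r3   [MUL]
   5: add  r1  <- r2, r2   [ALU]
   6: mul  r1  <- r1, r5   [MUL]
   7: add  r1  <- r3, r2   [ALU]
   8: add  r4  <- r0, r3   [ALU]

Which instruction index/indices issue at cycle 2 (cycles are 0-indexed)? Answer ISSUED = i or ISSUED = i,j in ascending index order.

ISSUED = 3

c0: i0/i1 add.ALU+sll.ALU  pair
c1: i2 and.ALU  WAW r0
c2: i3 mul.MUL  no-port MUL/MUL
c3: i4/i5 mul.MUL+add.ALU  pair
c4: i6 mul.MUL  WAW r1
c5: i7/i8 add.ALU+add.ALU  pair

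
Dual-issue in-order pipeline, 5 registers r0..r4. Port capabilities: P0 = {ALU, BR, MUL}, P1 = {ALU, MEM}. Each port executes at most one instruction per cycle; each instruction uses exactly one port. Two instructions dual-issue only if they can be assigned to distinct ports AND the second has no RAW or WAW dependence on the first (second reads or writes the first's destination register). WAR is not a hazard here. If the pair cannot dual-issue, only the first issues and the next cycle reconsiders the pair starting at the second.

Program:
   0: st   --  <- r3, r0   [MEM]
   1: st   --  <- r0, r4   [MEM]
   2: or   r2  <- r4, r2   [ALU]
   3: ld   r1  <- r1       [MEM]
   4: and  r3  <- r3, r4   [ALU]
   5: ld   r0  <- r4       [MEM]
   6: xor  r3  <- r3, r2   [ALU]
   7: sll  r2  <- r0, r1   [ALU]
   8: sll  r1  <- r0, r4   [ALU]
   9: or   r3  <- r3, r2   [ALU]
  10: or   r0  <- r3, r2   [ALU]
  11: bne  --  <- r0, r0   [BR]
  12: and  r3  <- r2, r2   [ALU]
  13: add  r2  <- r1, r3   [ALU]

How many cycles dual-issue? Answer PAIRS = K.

PAIRS = 5

t=0 i0:st ; no-port MEM/MEM
t=1 i1/i2:st;or ; pair
t=2 i3/i4:ld;and ; pair
t=3 i5/i6:ld;xor ; pair
t=4 i7/i8:sll;sll ; pair
t=5 i9:or ; RAW r3
t=6 i10:or ; RAW r0
t=7 i11/i12:bne;and ; pair
t=8 i13:add ; tail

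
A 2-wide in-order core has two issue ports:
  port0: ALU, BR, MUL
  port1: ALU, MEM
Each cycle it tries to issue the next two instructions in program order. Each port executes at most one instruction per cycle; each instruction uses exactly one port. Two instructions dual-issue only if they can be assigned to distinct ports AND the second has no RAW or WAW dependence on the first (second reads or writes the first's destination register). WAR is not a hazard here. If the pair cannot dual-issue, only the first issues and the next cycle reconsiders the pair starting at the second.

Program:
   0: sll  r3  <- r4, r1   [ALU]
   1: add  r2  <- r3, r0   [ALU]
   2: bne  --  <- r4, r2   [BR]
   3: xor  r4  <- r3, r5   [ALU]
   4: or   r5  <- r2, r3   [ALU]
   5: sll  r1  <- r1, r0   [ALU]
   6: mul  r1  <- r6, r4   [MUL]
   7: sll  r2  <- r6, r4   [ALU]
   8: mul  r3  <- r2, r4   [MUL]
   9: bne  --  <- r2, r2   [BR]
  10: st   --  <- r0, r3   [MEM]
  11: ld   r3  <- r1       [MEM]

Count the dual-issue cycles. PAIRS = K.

[0] i0  sll  -- RAW r3
[1] i1  add  -- RAW r2
[2] i2,i3  bne/xor  -- pair
[3] i4,i5  or/sll  -- pair
[4] i6,i7  mul/sll  -- pair
[5] i8  mul  -- no-port MUL/BR
[6] i9,i10  bne/st  -- pair
[7] i11  ld  -- tail

PAIRS = 4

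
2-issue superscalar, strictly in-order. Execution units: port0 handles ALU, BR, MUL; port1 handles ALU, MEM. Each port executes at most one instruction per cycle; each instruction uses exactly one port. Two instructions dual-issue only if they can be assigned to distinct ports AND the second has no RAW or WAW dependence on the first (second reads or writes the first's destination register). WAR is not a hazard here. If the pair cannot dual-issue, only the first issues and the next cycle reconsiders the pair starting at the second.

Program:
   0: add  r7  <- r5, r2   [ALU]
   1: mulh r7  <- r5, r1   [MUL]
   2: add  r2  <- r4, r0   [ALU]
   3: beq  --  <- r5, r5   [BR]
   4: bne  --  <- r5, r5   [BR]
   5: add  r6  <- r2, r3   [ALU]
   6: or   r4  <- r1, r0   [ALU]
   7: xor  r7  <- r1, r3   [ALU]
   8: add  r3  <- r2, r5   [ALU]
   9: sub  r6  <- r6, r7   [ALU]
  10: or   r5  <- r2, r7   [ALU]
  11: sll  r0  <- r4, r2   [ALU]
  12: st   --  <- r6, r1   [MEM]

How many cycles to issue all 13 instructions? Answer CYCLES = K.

CYCLES = 8

  cy0 -> i0 (add.ALU) WAW r7
  cy1 -> i1/i2 (mulh.MUL/add.ALU) dual
  cy2 -> i3 (beq.BR) no-port BR/BR
  cy3 -> i4/i5 (bne.BR/add.ALU) dual
  cy4 -> i6/i7 (or.ALU/xor.ALU) dual
  cy5 -> i8/i9 (add.ALU/sub.ALU) dual
  cy6 -> i10/i11 (or.ALU/sll.ALU) dual
  cy7 -> i12 (st.MEM) tail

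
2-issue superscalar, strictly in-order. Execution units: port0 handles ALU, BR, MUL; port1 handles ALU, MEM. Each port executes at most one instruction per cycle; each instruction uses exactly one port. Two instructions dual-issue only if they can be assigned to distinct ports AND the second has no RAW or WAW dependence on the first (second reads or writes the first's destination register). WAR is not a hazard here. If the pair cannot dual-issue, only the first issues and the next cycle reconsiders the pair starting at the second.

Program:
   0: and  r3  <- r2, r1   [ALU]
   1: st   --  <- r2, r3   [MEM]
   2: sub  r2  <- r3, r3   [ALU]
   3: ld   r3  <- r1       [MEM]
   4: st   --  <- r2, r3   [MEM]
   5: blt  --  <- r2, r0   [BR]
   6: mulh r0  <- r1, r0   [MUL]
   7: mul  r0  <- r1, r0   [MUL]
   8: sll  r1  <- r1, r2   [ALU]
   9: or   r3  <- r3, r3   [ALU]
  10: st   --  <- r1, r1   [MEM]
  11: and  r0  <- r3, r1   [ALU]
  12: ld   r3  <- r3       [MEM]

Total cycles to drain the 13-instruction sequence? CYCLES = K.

  cy0 -> i0 (and) RAW r3
  cy1 -> i1/i2 (st;sub) pair
  cy2 -> i3 (ld) no-port MEM/MEM
  cy3 -> i4/i5 (st;blt) pair
  cy4 -> i6 (mulh) no-port MUL/MUL
  cy5 -> i7/i8 (mul;sll) pair
  cy6 -> i9/i10 (or;st) pair
  cy7 -> i11/i12 (and;ld) pair

CYCLES = 8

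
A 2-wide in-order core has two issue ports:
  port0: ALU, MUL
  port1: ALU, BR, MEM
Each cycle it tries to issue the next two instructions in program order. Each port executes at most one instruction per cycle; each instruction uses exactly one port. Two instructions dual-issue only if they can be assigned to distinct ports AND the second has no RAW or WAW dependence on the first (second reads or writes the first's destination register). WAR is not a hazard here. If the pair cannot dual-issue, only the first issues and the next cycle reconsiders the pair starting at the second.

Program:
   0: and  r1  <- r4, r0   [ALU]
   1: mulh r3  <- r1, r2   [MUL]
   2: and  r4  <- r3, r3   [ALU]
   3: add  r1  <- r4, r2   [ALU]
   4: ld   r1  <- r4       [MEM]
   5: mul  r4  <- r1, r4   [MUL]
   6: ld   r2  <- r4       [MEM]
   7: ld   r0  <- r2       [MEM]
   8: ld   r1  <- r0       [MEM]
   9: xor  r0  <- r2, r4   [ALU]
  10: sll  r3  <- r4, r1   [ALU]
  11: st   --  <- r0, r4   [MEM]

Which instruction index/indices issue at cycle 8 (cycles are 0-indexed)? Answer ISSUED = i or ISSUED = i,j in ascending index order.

ISSUED = 8,9

t=0 i0:and ; RAW r1
t=1 i1:mulh ; RAW r3
t=2 i2:and ; RAW r4
t=3 i3:add ; WAW r1
t=4 i4:ld ; RAW r1
t=5 i5:mul ; RAW r4
t=6 i6:ld ; no-port MEM/MEM
t=7 i7:ld ; no-port MEM/MEM
t=8 i8/i9:ld/xor ; pair
t=9 i10/i11:sll/st ; pair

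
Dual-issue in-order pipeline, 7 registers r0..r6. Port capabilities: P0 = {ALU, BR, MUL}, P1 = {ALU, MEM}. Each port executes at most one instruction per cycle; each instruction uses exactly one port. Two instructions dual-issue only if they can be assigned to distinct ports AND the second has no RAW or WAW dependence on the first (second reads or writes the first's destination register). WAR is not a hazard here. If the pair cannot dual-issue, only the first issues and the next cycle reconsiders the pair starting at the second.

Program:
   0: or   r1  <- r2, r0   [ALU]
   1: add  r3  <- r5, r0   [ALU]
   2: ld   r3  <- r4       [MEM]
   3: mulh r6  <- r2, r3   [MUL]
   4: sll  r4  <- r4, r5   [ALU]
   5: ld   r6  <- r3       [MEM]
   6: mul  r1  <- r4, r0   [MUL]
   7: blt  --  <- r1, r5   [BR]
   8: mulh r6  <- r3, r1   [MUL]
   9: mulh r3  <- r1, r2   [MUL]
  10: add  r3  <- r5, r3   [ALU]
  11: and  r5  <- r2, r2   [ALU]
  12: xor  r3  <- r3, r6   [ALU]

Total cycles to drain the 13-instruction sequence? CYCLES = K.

CYCLES = 9

  cy0 -> i0,i1 (or add) dual
  cy1 -> i2 (ld) RAW r3
  cy2 -> i3,i4 (mulh sll) dual
  cy3 -> i5,i6 (ld mul) dual
  cy4 -> i7 (blt) no-port BR/MUL
  cy5 -> i8 (mulh) no-port MUL/MUL
  cy6 -> i9 (mulh) RAW+WAW r3
  cy7 -> i10,i11 (add and) dual
  cy8 -> i12 (xor) tail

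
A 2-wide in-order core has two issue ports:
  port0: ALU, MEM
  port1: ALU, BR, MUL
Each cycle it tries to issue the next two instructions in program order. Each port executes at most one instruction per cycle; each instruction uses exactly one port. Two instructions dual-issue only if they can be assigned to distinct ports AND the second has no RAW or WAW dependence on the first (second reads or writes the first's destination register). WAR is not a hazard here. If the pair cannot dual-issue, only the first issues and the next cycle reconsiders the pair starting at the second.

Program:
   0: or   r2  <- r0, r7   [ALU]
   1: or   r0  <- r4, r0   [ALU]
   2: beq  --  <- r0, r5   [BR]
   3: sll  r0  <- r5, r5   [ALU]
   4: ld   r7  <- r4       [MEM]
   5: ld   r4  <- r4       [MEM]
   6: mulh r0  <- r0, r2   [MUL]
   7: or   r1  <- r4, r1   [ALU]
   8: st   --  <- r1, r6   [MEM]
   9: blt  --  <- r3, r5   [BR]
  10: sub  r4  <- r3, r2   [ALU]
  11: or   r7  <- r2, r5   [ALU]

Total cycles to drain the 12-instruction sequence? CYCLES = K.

t=0 i0+i1:or or ; dual
t=1 i2+i3:beq sll ; dual
t=2 i4:ld ; no-port MEM/MEM
t=3 i5+i6:ld mulh ; dual
t=4 i7:or ; RAW r1
t=5 i8+i9:st blt ; dual
t=6 i10+i11:sub or ; dual

CYCLES = 7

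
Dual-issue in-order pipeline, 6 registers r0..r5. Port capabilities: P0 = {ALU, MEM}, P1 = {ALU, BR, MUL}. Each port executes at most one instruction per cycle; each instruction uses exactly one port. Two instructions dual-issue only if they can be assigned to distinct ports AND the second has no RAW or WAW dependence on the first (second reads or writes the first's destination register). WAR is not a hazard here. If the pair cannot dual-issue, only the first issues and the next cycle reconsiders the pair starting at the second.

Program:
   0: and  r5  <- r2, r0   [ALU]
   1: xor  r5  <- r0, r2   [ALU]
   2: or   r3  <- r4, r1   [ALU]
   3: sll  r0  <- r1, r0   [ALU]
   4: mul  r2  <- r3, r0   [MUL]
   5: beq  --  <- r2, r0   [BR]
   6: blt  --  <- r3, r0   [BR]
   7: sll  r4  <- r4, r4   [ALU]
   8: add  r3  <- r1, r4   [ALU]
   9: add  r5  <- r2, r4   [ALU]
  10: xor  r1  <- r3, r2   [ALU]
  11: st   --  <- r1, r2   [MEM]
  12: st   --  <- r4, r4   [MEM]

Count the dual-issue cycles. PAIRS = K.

PAIRS = 3

  cy0 -> i0 (and.ALU) WAW r5
  cy1 -> i1&i2 (xor.ALU/or.ALU) dual
  cy2 -> i3 (sll.ALU) RAW r0
  cy3 -> i4 (mul.MUL) no-port MUL/BR
  cy4 -> i5 (beq.BR) no-port BR/BR
  cy5 -> i6&i7 (blt.BR/sll.ALU) dual
  cy6 -> i8&i9 (add.ALU/add.ALU) dual
  cy7 -> i10 (xor.ALU) RAW r1
  cy8 -> i11 (st.MEM) no-port MEM/MEM
  cy9 -> i12 (st.MEM) tail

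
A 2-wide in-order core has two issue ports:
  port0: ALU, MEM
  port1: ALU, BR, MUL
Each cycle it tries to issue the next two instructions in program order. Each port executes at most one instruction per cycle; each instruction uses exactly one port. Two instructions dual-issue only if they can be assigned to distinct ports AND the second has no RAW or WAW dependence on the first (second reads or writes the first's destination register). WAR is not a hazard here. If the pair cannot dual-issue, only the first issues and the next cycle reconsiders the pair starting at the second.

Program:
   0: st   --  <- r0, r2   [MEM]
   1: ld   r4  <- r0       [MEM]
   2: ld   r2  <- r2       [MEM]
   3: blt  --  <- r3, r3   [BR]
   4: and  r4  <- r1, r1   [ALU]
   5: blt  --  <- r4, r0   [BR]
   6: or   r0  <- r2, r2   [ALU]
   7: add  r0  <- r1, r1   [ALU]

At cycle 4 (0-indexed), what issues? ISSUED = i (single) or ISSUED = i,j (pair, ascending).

c0: i0 st.MEM  no-port MEM/MEM
c1: i1 ld.MEM  no-port MEM/MEM
c2: i2+i3 ld.MEM/blt.BR  2-wide
c3: i4 and.ALU  RAW r4
c4: i5+i6 blt.BR/or.ALU  2-wide
c5: i7 add.ALU  tail

ISSUED = 5,6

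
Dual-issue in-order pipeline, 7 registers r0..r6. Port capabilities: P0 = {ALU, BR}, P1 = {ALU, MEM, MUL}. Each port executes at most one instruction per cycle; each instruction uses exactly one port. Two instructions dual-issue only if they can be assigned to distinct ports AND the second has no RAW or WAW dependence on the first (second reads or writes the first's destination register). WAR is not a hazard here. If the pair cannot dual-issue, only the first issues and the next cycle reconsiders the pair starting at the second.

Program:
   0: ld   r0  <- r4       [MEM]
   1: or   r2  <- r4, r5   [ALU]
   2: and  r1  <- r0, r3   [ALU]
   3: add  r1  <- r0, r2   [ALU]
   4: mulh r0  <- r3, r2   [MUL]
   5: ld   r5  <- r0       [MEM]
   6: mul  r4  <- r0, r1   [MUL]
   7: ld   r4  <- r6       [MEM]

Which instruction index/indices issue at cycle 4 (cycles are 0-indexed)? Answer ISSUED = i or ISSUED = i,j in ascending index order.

0. ld/or @i0&i1  | 2-wide
1. and @i2  | WAW r1
2. add/mulh @i3&i4  | 2-wide
3. ld @i5  | no-port MEM/MUL
4. mul @i6  | no-port MUL/MEM
5. ld @i7  | tail

ISSUED = 6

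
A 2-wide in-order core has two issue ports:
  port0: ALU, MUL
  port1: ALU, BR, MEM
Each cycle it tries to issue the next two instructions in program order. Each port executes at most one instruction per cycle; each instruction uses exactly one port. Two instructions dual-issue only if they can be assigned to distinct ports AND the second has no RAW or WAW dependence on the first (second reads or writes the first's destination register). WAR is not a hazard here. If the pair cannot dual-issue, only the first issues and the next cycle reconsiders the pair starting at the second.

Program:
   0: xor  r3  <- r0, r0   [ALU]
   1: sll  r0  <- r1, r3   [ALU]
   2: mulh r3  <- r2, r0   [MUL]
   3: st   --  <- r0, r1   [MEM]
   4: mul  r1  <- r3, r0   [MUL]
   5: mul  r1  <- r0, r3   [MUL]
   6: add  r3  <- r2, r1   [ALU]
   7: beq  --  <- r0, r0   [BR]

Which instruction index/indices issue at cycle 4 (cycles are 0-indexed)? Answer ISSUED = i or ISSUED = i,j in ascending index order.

[0] i0  xor  -- RAW r3
[1] i1  sll  -- RAW r0
[2] i2+i3  mulh/st  -- pair
[3] i4  mul  -- no-port MUL/MUL
[4] i5  mul  -- RAW r1
[5] i6+i7  add/beq  -- pair

ISSUED = 5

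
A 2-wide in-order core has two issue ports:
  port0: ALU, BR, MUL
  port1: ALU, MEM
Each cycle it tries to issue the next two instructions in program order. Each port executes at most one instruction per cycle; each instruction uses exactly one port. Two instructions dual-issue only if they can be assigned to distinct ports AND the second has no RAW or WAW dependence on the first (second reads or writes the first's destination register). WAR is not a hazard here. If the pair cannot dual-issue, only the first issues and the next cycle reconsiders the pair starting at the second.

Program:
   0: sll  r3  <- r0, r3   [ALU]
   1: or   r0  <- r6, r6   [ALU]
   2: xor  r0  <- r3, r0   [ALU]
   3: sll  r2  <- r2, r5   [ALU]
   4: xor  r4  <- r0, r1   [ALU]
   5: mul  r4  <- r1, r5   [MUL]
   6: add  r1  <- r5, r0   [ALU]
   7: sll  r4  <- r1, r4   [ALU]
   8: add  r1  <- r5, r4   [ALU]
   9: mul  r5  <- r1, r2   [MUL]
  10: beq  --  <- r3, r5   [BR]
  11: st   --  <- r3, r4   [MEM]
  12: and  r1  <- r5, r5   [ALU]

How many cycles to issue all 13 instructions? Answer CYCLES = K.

CYCLES = 9

  cy0 -> i0+i1 (sll.ALU;or.ALU) 2-wide
  cy1 -> i2+i3 (xor.ALU;sll.ALU) 2-wide
  cy2 -> i4 (xor.ALU) WAW r4
  cy3 -> i5+i6 (mul.MUL;add.ALU) 2-wide
  cy4 -> i7 (sll.ALU) RAW r4
  cy5 -> i8 (add.ALU) RAW r1
  cy6 -> i9 (mul.MUL) no-port MUL/BR
  cy7 -> i10+i11 (beq.BR;st.MEM) 2-wide
  cy8 -> i12 (and.ALU) tail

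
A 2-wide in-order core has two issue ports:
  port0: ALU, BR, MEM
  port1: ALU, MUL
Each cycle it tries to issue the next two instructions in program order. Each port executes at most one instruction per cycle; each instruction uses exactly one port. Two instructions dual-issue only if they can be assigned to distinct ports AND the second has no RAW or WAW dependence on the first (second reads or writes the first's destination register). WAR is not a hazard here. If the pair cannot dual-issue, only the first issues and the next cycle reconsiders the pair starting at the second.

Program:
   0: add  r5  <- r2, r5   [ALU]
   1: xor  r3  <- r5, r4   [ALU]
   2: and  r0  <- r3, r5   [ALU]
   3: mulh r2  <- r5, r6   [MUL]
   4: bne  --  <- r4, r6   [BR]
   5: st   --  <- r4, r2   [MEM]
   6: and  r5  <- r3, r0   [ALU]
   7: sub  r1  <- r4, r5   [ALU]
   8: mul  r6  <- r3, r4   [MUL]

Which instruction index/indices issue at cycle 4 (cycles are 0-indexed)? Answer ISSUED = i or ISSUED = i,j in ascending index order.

c0: i0 add.ALU  RAW r5
c1: i1 xor.ALU  RAW r3
c2: i2+i3 and.ALU mulh.MUL  pair
c3: i4 bne.BR  no-port BR/MEM
c4: i5+i6 st.MEM and.ALU  pair
c5: i7+i8 sub.ALU mul.MUL  pair

ISSUED = 5,6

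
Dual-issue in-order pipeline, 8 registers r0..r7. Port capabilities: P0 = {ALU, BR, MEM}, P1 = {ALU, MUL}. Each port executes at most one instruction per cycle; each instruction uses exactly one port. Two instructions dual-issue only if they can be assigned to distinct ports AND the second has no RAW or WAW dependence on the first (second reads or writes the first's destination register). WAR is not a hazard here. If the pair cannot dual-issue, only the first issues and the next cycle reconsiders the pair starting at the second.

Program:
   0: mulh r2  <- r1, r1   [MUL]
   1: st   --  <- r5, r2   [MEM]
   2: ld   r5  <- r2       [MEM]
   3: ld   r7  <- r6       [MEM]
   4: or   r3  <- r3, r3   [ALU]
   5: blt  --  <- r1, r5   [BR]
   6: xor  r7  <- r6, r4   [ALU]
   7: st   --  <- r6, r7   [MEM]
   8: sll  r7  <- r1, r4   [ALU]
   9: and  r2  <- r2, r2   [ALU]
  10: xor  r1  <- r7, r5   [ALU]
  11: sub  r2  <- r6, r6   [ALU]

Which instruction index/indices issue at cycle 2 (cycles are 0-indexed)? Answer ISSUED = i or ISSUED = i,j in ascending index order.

ISSUED = 2

  cy0 -> i0 (mulh.MUL) RAW r2
  cy1 -> i1 (st.MEM) no-port MEM/MEM
  cy2 -> i2 (ld.MEM) no-port MEM/MEM
  cy3 -> i3+i4 (ld.MEM;or.ALU) 2-wide
  cy4 -> i5+i6 (blt.BR;xor.ALU) 2-wide
  cy5 -> i7+i8 (st.MEM;sll.ALU) 2-wide
  cy6 -> i9+i10 (and.ALU;xor.ALU) 2-wide
  cy7 -> i11 (sub.ALU) tail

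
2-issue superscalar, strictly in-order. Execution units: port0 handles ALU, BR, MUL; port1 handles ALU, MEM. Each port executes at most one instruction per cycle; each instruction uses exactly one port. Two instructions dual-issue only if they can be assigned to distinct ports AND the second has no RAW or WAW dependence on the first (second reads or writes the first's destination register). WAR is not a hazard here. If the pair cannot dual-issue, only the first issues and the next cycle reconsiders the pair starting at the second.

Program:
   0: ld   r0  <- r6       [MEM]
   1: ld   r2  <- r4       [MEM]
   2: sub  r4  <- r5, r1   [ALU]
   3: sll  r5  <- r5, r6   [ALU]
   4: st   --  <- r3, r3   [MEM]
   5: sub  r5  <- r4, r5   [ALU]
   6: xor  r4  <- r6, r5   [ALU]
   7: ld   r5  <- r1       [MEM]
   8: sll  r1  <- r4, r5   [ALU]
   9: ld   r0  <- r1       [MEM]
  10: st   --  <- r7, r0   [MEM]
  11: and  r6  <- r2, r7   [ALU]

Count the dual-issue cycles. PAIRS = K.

PAIRS = 4

c0: i0 ld  no-port MEM/MEM
c1: i1&i2 ld sub  pair
c2: i3&i4 sll st  pair
c3: i5 sub  RAW r5
c4: i6&i7 xor ld  pair
c5: i8 sll  RAW r1
c6: i9 ld  no-port MEM/MEM
c7: i10&i11 st and  pair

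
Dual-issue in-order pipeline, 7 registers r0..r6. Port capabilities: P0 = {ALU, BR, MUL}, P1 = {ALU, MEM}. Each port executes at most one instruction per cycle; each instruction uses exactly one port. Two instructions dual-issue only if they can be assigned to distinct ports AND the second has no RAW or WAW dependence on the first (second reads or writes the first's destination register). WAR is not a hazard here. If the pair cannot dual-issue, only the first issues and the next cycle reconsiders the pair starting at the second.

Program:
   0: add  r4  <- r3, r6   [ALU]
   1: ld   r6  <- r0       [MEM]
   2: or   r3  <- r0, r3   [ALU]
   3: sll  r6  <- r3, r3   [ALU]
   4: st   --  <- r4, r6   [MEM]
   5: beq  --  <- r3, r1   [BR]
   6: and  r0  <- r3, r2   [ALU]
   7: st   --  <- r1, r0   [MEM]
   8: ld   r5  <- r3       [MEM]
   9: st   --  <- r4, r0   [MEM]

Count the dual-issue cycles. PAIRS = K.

t=0 i0+i1:add.ALU ld.MEM ; dual
t=1 i2:or.ALU ; RAW r3
t=2 i3:sll.ALU ; RAW r6
t=3 i4+i5:st.MEM beq.BR ; dual
t=4 i6:and.ALU ; RAW r0
t=5 i7:st.MEM ; no-port MEM/MEM
t=6 i8:ld.MEM ; no-port MEM/MEM
t=7 i9:st.MEM ; tail

PAIRS = 2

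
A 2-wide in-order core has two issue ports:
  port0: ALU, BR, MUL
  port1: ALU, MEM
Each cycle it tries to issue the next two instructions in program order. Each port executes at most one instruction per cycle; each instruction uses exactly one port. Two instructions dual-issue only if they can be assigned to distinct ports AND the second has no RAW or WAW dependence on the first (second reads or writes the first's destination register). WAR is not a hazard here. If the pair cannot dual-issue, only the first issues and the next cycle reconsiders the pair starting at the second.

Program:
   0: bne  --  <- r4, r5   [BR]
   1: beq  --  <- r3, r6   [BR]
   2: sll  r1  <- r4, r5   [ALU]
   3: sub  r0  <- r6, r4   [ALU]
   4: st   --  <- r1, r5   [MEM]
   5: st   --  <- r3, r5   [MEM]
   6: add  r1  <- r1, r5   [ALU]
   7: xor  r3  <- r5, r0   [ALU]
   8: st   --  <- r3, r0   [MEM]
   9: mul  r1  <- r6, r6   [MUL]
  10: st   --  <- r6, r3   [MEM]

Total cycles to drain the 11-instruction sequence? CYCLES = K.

CYCLES = 7

t=0 i0:bne ; no-port BR/BR
t=1 i1&i2:beq/sll ; dual
t=2 i3&i4:sub/st ; dual
t=3 i5&i6:st/add ; dual
t=4 i7:xor ; RAW r3
t=5 i8&i9:st/mul ; dual
t=6 i10:st ; tail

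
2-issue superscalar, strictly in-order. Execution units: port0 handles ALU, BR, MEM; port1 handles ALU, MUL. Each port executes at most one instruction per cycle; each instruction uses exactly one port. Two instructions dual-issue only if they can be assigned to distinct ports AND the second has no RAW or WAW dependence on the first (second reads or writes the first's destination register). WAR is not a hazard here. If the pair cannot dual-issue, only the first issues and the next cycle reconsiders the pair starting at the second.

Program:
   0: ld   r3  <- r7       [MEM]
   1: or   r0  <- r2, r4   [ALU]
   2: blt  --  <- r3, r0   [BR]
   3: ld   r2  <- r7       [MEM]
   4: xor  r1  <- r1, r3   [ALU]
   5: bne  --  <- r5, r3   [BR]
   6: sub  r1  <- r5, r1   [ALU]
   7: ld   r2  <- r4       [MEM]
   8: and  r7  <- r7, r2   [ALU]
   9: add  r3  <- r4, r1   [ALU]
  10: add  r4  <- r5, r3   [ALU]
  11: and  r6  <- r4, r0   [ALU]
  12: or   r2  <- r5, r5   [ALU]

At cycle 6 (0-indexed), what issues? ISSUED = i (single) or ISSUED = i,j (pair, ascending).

ISSUED = 10

[0] i0,i1  ld or  -- dual
[1] i2  blt  -- no-port BR/MEM
[2] i3,i4  ld xor  -- dual
[3] i5,i6  bne sub  -- dual
[4] i7  ld  -- RAW r2
[5] i8,i9  and add  -- dual
[6] i10  add  -- RAW r4
[7] i11,i12  and or  -- dual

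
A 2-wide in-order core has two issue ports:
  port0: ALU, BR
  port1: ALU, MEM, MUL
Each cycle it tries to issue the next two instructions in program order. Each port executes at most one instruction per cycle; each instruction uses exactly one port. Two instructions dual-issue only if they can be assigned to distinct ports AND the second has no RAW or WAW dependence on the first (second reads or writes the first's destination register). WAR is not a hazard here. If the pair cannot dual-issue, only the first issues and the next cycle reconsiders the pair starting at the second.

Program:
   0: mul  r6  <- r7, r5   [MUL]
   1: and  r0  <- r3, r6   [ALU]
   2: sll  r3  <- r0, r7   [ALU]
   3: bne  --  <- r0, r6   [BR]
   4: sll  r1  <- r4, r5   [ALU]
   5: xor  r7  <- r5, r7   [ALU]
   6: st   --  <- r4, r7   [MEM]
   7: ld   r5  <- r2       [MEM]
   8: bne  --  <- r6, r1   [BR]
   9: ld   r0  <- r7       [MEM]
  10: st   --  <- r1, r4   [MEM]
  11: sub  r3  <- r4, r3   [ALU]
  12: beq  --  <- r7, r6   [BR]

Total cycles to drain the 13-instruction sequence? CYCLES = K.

CYCLES = 9

[0] i0  mul  -- RAW r6
[1] i1  and  -- RAW r0
[2] i2,i3  sll bne  -- pair
[3] i4,i5  sll xor  -- pair
[4] i6  st  -- no-port MEM/MEM
[5] i7,i8  ld bne  -- pair
[6] i9  ld  -- no-port MEM/MEM
[7] i10,i11  st sub  -- pair
[8] i12  beq  -- tail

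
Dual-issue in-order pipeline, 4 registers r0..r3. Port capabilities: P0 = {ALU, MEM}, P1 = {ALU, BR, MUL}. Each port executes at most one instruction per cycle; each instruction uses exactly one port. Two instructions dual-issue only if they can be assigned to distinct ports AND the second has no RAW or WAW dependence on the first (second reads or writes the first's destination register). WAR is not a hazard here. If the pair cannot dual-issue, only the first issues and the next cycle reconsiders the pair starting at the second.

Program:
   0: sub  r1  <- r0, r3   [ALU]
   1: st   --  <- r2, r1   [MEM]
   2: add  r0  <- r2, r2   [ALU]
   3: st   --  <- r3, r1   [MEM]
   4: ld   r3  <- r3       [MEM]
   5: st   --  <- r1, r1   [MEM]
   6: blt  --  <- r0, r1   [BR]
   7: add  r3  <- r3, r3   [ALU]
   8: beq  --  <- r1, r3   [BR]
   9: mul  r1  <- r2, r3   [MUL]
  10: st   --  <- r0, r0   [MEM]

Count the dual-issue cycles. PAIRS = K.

c0: i0 sub  RAW r1
c1: i1/i2 st+add  2-wide
c2: i3 st  no-port MEM/MEM
c3: i4 ld  no-port MEM/MEM
c4: i5/i6 st+blt  2-wide
c5: i7 add  RAW r3
c6: i8 beq  no-port BR/MUL
c7: i9/i10 mul+st  2-wide

PAIRS = 3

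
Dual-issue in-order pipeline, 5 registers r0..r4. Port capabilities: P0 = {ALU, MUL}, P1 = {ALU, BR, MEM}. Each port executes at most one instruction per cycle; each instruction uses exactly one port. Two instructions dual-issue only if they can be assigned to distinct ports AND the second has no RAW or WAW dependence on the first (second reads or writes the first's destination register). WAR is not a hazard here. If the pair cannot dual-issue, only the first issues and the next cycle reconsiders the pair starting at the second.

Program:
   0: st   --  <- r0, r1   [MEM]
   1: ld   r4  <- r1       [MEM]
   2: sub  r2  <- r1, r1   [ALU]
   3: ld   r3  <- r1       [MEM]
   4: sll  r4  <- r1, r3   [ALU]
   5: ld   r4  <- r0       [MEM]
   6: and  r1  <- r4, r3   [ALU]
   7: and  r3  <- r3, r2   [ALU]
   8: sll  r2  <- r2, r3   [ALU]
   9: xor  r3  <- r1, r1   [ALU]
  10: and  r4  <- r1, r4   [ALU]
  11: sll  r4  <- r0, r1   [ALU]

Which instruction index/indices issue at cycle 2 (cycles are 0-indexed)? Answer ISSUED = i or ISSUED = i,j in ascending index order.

c0: i0 st.MEM  no-port MEM/MEM
c1: i1/i2 ld.MEM+sub.ALU  dual
c2: i3 ld.MEM  RAW r3
c3: i4 sll.ALU  WAW r4
c4: i5 ld.MEM  RAW r4
c5: i6/i7 and.ALU+and.ALU  dual
c6: i8/i9 sll.ALU+xor.ALU  dual
c7: i10 and.ALU  WAW r4
c8: i11 sll.ALU  tail

ISSUED = 3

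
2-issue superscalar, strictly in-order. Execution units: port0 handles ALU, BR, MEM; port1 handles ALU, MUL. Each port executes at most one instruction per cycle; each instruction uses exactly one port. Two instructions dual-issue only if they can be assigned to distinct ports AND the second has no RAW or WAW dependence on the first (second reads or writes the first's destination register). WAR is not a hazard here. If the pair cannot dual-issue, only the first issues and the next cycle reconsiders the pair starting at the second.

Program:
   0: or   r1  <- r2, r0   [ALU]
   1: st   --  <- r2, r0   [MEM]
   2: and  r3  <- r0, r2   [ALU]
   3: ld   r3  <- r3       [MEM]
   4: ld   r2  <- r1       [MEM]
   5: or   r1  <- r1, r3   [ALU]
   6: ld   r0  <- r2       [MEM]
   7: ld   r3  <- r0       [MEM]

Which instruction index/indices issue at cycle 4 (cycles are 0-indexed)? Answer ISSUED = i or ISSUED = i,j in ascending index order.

[0] i0&i1  or.ALU/st.MEM  -- 2-wide
[1] i2  and.ALU  -- RAW+WAW r3
[2] i3  ld.MEM  -- no-port MEM/MEM
[3] i4&i5  ld.MEM/or.ALU  -- 2-wide
[4] i6  ld.MEM  -- no-port MEM/MEM
[5] i7  ld.MEM  -- tail

ISSUED = 6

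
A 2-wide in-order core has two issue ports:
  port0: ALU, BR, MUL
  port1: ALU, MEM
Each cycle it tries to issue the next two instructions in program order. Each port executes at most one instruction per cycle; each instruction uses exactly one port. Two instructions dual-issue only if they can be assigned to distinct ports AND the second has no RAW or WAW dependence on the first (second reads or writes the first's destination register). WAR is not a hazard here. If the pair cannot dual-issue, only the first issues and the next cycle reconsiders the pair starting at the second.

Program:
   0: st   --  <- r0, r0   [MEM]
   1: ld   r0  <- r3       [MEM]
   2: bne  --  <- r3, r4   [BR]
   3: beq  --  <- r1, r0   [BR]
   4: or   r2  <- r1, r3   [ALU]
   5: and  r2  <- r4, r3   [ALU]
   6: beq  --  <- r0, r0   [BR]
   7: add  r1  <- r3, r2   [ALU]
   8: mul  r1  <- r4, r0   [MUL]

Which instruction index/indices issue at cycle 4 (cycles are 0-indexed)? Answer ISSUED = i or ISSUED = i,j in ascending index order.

ISSUED = 7

#0 head=0: st i0 no-port MEM/MEM
#1 head=1: ld bne i1&i2 dual
#2 head=3: beq or i3&i4 dual
#3 head=5: and beq i5&i6 dual
#4 head=7: add i7 WAW r1
#5 head=8: mul i8 tail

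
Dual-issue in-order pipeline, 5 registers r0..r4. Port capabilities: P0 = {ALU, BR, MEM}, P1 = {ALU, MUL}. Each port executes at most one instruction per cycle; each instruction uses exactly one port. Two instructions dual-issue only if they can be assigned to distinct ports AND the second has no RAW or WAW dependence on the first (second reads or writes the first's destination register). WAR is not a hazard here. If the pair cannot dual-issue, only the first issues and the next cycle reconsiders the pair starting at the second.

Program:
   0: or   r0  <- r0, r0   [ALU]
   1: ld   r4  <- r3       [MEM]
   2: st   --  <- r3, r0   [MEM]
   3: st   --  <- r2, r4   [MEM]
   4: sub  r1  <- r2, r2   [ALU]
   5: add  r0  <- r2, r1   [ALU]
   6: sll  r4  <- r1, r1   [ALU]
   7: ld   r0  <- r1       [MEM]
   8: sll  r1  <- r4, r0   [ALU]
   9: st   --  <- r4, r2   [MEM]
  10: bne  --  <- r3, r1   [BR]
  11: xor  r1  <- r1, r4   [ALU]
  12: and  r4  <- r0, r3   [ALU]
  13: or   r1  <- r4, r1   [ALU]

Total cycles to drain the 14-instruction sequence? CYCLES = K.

#0 head=0: or.ALU+ld.MEM i0,i1 pair
#1 head=2: st.MEM i2 no-port MEM/MEM
#2 head=3: st.MEM+sub.ALU i3,i4 pair
#3 head=5: add.ALU+sll.ALU i5,i6 pair
#4 head=7: ld.MEM i7 RAW r0
#5 head=8: sll.ALU+st.MEM i8,i9 pair
#6 head=10: bne.BR+xor.ALU i10,i11 pair
#7 head=12: and.ALU i12 RAW r4
#8 head=13: or.ALU i13 tail

CYCLES = 9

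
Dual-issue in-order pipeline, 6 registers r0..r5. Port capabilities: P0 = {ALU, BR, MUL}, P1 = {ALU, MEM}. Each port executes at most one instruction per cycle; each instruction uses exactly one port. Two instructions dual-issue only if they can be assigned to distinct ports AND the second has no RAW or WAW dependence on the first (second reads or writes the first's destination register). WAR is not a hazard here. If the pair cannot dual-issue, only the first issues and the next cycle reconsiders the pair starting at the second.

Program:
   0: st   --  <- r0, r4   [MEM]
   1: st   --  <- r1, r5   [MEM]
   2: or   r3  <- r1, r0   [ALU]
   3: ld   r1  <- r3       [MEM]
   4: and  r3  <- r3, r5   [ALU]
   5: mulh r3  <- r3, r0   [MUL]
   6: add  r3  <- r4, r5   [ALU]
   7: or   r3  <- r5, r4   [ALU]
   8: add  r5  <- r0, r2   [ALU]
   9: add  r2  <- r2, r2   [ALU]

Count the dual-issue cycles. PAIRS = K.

c0: i0 st.MEM  no-port MEM/MEM
c1: i1/i2 st.MEM/or.ALU  2-wide
c2: i3/i4 ld.MEM/and.ALU  2-wide
c3: i5 mulh.MUL  WAW r3
c4: i6 add.ALU  WAW r3
c5: i7/i8 or.ALU/add.ALU  2-wide
c6: i9 add.ALU  tail

PAIRS = 3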